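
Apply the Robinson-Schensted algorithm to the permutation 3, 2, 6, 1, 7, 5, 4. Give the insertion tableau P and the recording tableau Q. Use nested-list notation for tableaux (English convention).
Insert each entry of the permutation into P by Schensted row insertion, recording in Q the position of each new cell.

Insert 3: appended to row 1. P = [[3]].
Insert 2: 2 bumps 3 from row 1; 3 starts row 2. P = [[2], [3]].
Insert 6: appended to row 1. P = [[2, 6], [3]].
Insert 1: 1 bumps 2 from row 1; 2 bumps 3 from row 2; 3 starts row 3. P = [[1, 6], [2], [3]].
Insert 7: appended to row 1. P = [[1, 6, 7], [2], [3]].
Insert 5: 5 bumps 6 from row 1; 6 appends to row 2. P = [[1, 5, 7], [2, 6], [3]].
Insert 4: 4 bumps 5 from row 1; 5 bumps 6 from row 2; 6 appends to row 3. P = [[1, 4, 7], [2, 5], [3, 6]].

So P = [[1, 4, 7], [2, 5], [3, 6]], Q = [[1, 3, 5], [2, 6], [4, 7]].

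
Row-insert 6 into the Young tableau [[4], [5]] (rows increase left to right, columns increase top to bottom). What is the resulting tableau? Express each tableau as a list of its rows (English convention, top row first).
6 is larger than every entry of row 1, so it is appended to row 1. The new tableau is [[4, 6], [5]].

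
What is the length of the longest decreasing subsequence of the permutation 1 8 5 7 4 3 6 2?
5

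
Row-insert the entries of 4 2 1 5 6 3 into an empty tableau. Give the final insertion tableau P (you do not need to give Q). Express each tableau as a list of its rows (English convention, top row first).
Insert 4: appended to row 1. P = [[4]].
Insert 2: 2 bumps 4 from row 1; 4 starts row 2. P = [[2], [4]].
Insert 1: 1 bumps 2 from row 1; 2 bumps 4 from row 2; 4 starts row 3. P = [[1], [2], [4]].
Insert 5: appended to row 1. P = [[1, 5], [2], [4]].
Insert 6: appended to row 1. P = [[1, 5, 6], [2], [4]].
Insert 3: 3 bumps 5 from row 1; 5 appends to row 2. P = [[1, 3, 6], [2, 5], [4]].

So P = [[1, 3, 6], [2, 5], [4]].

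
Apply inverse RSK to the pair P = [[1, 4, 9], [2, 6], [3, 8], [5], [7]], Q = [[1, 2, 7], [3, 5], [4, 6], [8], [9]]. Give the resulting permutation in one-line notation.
Reverse the RSK construction: for i from n down to 1, find the cell of Q containing i, remove the entry at that cell from P, and reverse-bump it up through P; the value ejected from row 1 is w(i).

Step i=9: Q has 9 at row 5, column 1; remove 7 from row 5 of P and reverse-bump: 7 enters row 4 and ejects 5; 5 enters row 3 and ejects 3; 3 enters row 2 and ejects 2; 2 enters row 1 and ejects 1. So w(9) = 1. P is now [[2, 4, 9], [3, 6], [5, 8], [7]].
Step i=8: Q has 8 at row 4, column 1; remove 7 from row 4 of P and reverse-bump: 7 enters row 3 and ejects 5; 5 enters row 2 and ejects 3; 3 enters row 1 and ejects 2. So w(8) = 2. P is now [[3, 4, 9], [5, 6], [7, 8]].
Step i=7: Q has 7 at row 1, column 3; remove that cell from P, ejecting 9. So w(7) = 9. P is now [[3, 4], [5, 6], [7, 8]].
Step i=6: Q has 6 at row 3, column 2; remove 8 from row 3 of P and reverse-bump: 8 enters row 2 and ejects 6; 6 enters row 1 and ejects 4. So w(6) = 4. P is now [[3, 6], [5, 8], [7]].
Step i=5: Q has 5 at row 2, column 2; remove 8 from row 2 of P and reverse-bump: 8 enters row 1 and ejects 6. So w(5) = 6. P is now [[3, 8], [5], [7]].
Step i=4: Q has 4 at row 3, column 1; remove 7 from row 3 of P and reverse-bump: 7 enters row 2 and ejects 5; 5 enters row 1 and ejects 3. So w(4) = 3. P is now [[5, 8], [7]].
Step i=3: Q has 3 at row 2, column 1; remove 7 from row 2 of P and reverse-bump: 7 enters row 1 and ejects 5. So w(3) = 5. P is now [[7, 8]].
Step i=2: Q has 2 at row 1, column 2; remove that cell from P, ejecting 8. So w(2) = 8. P is now [[7]].
Step i=1: Q has 1 at row 1, column 1; remove that cell from P, ejecting 7. So w(1) = 7. P is now [].

So w = 7 8 5 3 6 4 9 2 1.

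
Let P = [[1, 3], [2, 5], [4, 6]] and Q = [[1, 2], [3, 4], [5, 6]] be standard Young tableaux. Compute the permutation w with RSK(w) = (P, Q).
4 6 2 5 1 3

Reverse the RSK construction: for i from n down to 1, find the cell of Q containing i, remove the entry at that cell from P, and reverse-bump it up through P; the value ejected from row 1 is w(i).

Step i=6: Q has 6 at row 3, column 2; remove 6 from row 3 of P and reverse-bump: 6 enters row 2 and ejects 5; 5 enters row 1 and ejects 3. So w(6) = 3. P is now [[1, 5], [2, 6], [4]].
Step i=5: Q has 5 at row 3, column 1; remove 4 from row 3 of P and reverse-bump: 4 enters row 2 and ejects 2; 2 enters row 1 and ejects 1. So w(5) = 1. P is now [[2, 5], [4, 6]].
Step i=4: Q has 4 at row 2, column 2; remove 6 from row 2 of P and reverse-bump: 6 enters row 1 and ejects 5. So w(4) = 5. P is now [[2, 6], [4]].
Step i=3: Q has 3 at row 2, column 1; remove 4 from row 2 of P and reverse-bump: 4 enters row 1 and ejects 2. So w(3) = 2. P is now [[4, 6]].
Step i=2: Q has 2 at row 1, column 2; remove that cell from P, ejecting 6. So w(2) = 6. P is now [[4]].
Step i=1: Q has 1 at row 1, column 1; remove that cell from P, ejecting 4. So w(1) = 4. P is now [].

So w = 4 6 2 5 1 3.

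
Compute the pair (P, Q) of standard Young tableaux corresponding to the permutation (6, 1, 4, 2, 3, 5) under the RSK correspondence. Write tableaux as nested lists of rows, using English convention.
Insert each entry of the permutation into P by Schensted row insertion, recording in Q the position of each new cell.

Insert 6: appended to row 1. P = [[6]].
Insert 1: 1 bumps 6 from row 1; 6 starts row 2. P = [[1], [6]].
Insert 4: appended to row 1. P = [[1, 4], [6]].
Insert 2: 2 bumps 4 from row 1; 4 bumps 6 from row 2; 6 starts row 3. P = [[1, 2], [4], [6]].
Insert 3: appended to row 1. P = [[1, 2, 3], [4], [6]].
Insert 5: appended to row 1. P = [[1, 2, 3, 5], [4], [6]].

So P = [[1, 2, 3, 5], [4], [6]], Q = [[1, 3, 5, 6], [2], [4]].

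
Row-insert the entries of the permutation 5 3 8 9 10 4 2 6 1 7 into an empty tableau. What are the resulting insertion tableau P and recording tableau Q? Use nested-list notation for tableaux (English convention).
P = [[1, 4, 6, 7], [2, 8, 9, 10], [3], [5]], Q = [[1, 3, 4, 5], [2, 6, 8, 10], [7], [9]]

Insert each entry of the permutation into P by Schensted row insertion, recording in Q the position of each new cell.

Insert 5: appended to row 1. P = [[5]].
Insert 3: 3 bumps 5 from row 1; 5 starts row 2. P = [[3], [5]].
Insert 8: appended to row 1. P = [[3, 8], [5]].
Insert 9: appended to row 1. P = [[3, 8, 9], [5]].
Insert 10: appended to row 1. P = [[3, 8, 9, 10], [5]].
Insert 4: 4 bumps 8 from row 1; 8 appends to row 2. P = [[3, 4, 9, 10], [5, 8]].
Insert 2: 2 bumps 3 from row 1; 3 bumps 5 from row 2; 5 starts row 3. P = [[2, 4, 9, 10], [3, 8], [5]].
Insert 6: 6 bumps 9 from row 1; 9 appends to row 2. P = [[2, 4, 6, 10], [3, 8, 9], [5]].
Insert 1: 1 bumps 2 from row 1; 2 bumps 3 from row 2; 3 bumps 5 from row 3; 5 starts row 4. P = [[1, 4, 6, 10], [2, 8, 9], [3], [5]].
Insert 7: 7 bumps 10 from row 1; 10 appends to row 2. P = [[1, 4, 6, 7], [2, 8, 9, 10], [3], [5]].

So P = [[1, 4, 6, 7], [2, 8, 9, 10], [3], [5]], Q = [[1, 3, 4, 5], [2, 6, 8, 10], [7], [9]].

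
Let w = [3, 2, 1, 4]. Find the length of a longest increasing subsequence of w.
2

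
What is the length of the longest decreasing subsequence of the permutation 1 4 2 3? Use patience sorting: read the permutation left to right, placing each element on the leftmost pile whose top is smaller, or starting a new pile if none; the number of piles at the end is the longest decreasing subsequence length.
1: new pile. tops = [1]
4: onto pile 1 (replacing 1). tops = [4]
2: new pile. tops = [4, 2]
3: onto pile 2 (replacing 2). tops = [4, 3]

2 piles, so the longest decreasing subsequence has length 2.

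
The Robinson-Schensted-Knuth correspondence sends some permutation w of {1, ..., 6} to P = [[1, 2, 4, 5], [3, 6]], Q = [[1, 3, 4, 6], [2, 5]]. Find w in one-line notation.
3 1 2 6 4 5

Reverse the RSK construction: for i from n down to 1, find the cell of Q containing i, remove the entry at that cell from P, and reverse-bump it up through P; the value ejected from row 1 is w(i).

Step i=6: Q has 6 at row 1, column 4; remove that cell from P, ejecting 5. So w(6) = 5. P is now [[1, 2, 4], [3, 6]].
Step i=5: Q has 5 at row 2, column 2; remove 6 from row 2 of P and reverse-bump: 6 enters row 1 and ejects 4. So w(5) = 4. P is now [[1, 2, 6], [3]].
Step i=4: Q has 4 at row 1, column 3; remove that cell from P, ejecting 6. So w(4) = 6. P is now [[1, 2], [3]].
Step i=3: Q has 3 at row 1, column 2; remove that cell from P, ejecting 2. So w(3) = 2. P is now [[1], [3]].
Step i=2: Q has 2 at row 2, column 1; remove 3 from row 2 of P and reverse-bump: 3 enters row 1 and ejects 1. So w(2) = 1. P is now [[3]].
Step i=1: Q has 1 at row 1, column 1; remove that cell from P, ejecting 3. So w(1) = 3. P is now [].

So w = 3 1 2 6 4 5.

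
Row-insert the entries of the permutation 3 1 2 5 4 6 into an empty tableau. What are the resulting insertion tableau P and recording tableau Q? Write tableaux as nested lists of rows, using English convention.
P = [[1, 2, 4, 6], [3, 5]], Q = [[1, 3, 4, 6], [2, 5]]

Insert each entry of the permutation into P by Schensted row insertion, recording in Q the position of each new cell.

After inserting 3: P = [[3]].
After inserting 1: P = [[1], [3]].
After inserting 2: P = [[1, 2], [3]].
After inserting 5: P = [[1, 2, 5], [3]].
After inserting 4: P = [[1, 2, 4], [3, 5]].
After inserting 6: P = [[1, 2, 4, 6], [3, 5]].

So P = [[1, 2, 4, 6], [3, 5]], Q = [[1, 3, 4, 6], [2, 5]].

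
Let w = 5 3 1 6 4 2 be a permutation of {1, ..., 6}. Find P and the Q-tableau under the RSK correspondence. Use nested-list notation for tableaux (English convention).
Insert each entry of the permutation into P by Schensted row insertion, recording in Q the position of each new cell.

Insert 5: appended to row 1. P = [[5]], Q = [[1]].
Insert 3: 3 bumps 5 from row 1; 5 starts row 2. P = [[3], [5]], Q = [[1], [2]].
Insert 1: 1 bumps 3 from row 1; 3 bumps 5 from row 2; 5 starts row 3. P = [[1], [3], [5]], Q = [[1], [2], [3]].
Insert 6: appended to row 1. P = [[1, 6], [3], [5]], Q = [[1, 4], [2], [3]].
Insert 4: 4 bumps 6 from row 1; 6 appends to row 2. P = [[1, 4], [3, 6], [5]], Q = [[1, 4], [2, 5], [3]].
Insert 2: 2 bumps 4 from row 1; 4 bumps 6 from row 2; 6 appends to row 3. P = [[1, 2], [3, 4], [5, 6]], Q = [[1, 4], [2, 5], [3, 6]].

So P = [[1, 2], [3, 4], [5, 6]], Q = [[1, 4], [2, 5], [3, 6]].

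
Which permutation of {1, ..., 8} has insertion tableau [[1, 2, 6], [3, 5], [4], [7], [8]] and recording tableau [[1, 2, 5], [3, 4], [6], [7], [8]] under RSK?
4 8 1 5 7 6 3 2

Reverse the RSK construction: for i from n down to 1, find the cell of Q containing i, remove the entry at that cell from P, and reverse-bump it up through P; the value ejected from row 1 is w(i).

Step i=8: Q has 8 at row 5, column 1; remove 8 from row 5 of P and reverse-bump: 8 enters row 4 and ejects 7; 7 enters row 3 and ejects 4; 4 enters row 2 and ejects 3; 3 enters row 1 and ejects 2. So w(8) = 2. P is now [[1, 3, 6], [4, 5], [7], [8]].
Step i=7: Q has 7 at row 4, column 1; remove 8 from row 4 of P and reverse-bump: 8 enters row 3 and ejects 7; 7 enters row 2 and ejects 5; 5 enters row 1 and ejects 3. So w(7) = 3. P is now [[1, 5, 6], [4, 7], [8]].
Step i=6: Q has 6 at row 3, column 1; remove 8 from row 3 of P and reverse-bump: 8 enters row 2 and ejects 7; 7 enters row 1 and ejects 6. So w(6) = 6. P is now [[1, 5, 7], [4, 8]].
Step i=5: Q has 5 at row 1, column 3; remove that cell from P, ejecting 7. So w(5) = 7. P is now [[1, 5], [4, 8]].
Step i=4: Q has 4 at row 2, column 2; remove 8 from row 2 of P and reverse-bump: 8 enters row 1 and ejects 5. So w(4) = 5. P is now [[1, 8], [4]].
Step i=3: Q has 3 at row 2, column 1; remove 4 from row 2 of P and reverse-bump: 4 enters row 1 and ejects 1. So w(3) = 1. P is now [[4, 8]].
Step i=2: Q has 2 at row 1, column 2; remove that cell from P, ejecting 8. So w(2) = 8. P is now [[4]].
Step i=1: Q has 1 at row 1, column 1; remove that cell from P, ejecting 4. So w(1) = 4. P is now [].

So w = 4 8 1 5 7 6 3 2.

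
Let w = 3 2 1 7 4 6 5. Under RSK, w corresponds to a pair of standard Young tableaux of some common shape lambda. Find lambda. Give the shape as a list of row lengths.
[3, 2, 2]

Row-insert each entry into an empty tableau.

After inserting 3: P = [[3]].
After inserting 2: P = [[2], [3]].
After inserting 1: P = [[1], [2], [3]].
After inserting 7: P = [[1, 7], [2], [3]].
After inserting 4: P = [[1, 4], [2, 7], [3]].
After inserting 6: P = [[1, 4, 6], [2, 7], [3]].
After inserting 5: P = [[1, 4, 5], [2, 6], [3, 7]].

The final insertion tableau P = [[1, 4, 5], [2, 6], [3, 7]] has shape [3, 2, 2].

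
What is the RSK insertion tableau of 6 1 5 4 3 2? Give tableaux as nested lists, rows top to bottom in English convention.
Insert 6: appended to row 1. P = [[6]].
Insert 1: 1 bumps 6 from row 1; 6 starts row 2. P = [[1], [6]].
Insert 5: appended to row 1. P = [[1, 5], [6]].
Insert 4: 4 bumps 5 from row 1; 5 bumps 6 from row 2; 6 starts row 3. P = [[1, 4], [5], [6]].
Insert 3: 3 bumps 4 from row 1; 4 bumps 5 from row 2; 5 bumps 6 from row 3; 6 starts row 4. P = [[1, 3], [4], [5], [6]].
Insert 2: 2 bumps 3 from row 1; 3 bumps 4 from row 2; 4 bumps 5 from row 3; 5 bumps 6 from row 4; 6 starts row 5. P = [[1, 2], [3], [4], [5], [6]].

So P = [[1, 2], [3], [4], [5], [6]].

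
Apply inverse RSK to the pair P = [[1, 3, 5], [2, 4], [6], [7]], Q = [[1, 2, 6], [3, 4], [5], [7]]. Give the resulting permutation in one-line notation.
2 7 1 6 4 5 3

Reverse the RSK construction: for i from n down to 1, find the cell of Q containing i, remove the entry at that cell from P, and reverse-bump it up through P; the value ejected from row 1 is w(i).

Step i=7: Q has 7 at row 4, column 1; remove 7 from row 4 of P and reverse-bump: 7 enters row 3 and ejects 6; 6 enters row 2 and ejects 4; 4 enters row 1 and ejects 3. So w(7) = 3. P is now [[1, 4, 5], [2, 6], [7]].
Step i=6: Q has 6 at row 1, column 3; remove that cell from P, ejecting 5. So w(6) = 5. P is now [[1, 4], [2, 6], [7]].
Step i=5: Q has 5 at row 3, column 1; remove 7 from row 3 of P and reverse-bump: 7 enters row 2 and ejects 6; 6 enters row 1 and ejects 4. So w(5) = 4. P is now [[1, 6], [2, 7]].
Step i=4: Q has 4 at row 2, column 2; remove 7 from row 2 of P and reverse-bump: 7 enters row 1 and ejects 6. So w(4) = 6. P is now [[1, 7], [2]].
Step i=3: Q has 3 at row 2, column 1; remove 2 from row 2 of P and reverse-bump: 2 enters row 1 and ejects 1. So w(3) = 1. P is now [[2, 7]].
Step i=2: Q has 2 at row 1, column 2; remove that cell from P, ejecting 7. So w(2) = 7. P is now [[2]].
Step i=1: Q has 1 at row 1, column 1; remove that cell from P, ejecting 2. So w(1) = 2. P is now [].

So w = 2 7 1 6 4 5 3.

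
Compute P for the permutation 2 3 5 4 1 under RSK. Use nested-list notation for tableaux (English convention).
Insert 2: appended to row 1. P = [[2]].
Insert 3: appended to row 1. P = [[2, 3]].
Insert 5: appended to row 1. P = [[2, 3, 5]].
Insert 4: 4 bumps 5 from row 1; 5 starts row 2. P = [[2, 3, 4], [5]].
Insert 1: 1 bumps 2 from row 1; 2 bumps 5 from row 2; 5 starts row 3. P = [[1, 3, 4], [2], [5]].

So P = [[1, 3, 4], [2], [5]].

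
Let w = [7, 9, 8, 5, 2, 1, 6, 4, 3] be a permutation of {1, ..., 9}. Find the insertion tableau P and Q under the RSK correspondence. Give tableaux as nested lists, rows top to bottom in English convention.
P = [[1, 3], [2, 4], [5, 6], [7, 8], [9]], Q = [[1, 2], [3, 7], [4, 8], [5, 9], [6]]

Insert each entry of the permutation into P by Schensted row insertion, recording in Q the position of each new cell.

Insert 7: appended to row 1. P = [[7]], Q = [[1]].
Insert 9: appended to row 1. P = [[7, 9]], Q = [[1, 2]].
Insert 8: 8 bumps 9 from row 1; 9 starts row 2. P = [[7, 8], [9]], Q = [[1, 2], [3]].
Insert 5: 5 bumps 7 from row 1; 7 bumps 9 from row 2; 9 starts row 3. P = [[5, 8], [7], [9]], Q = [[1, 2], [3], [4]].
Insert 2: 2 bumps 5 from row 1; 5 bumps 7 from row 2; 7 bumps 9 from row 3; 9 starts row 4. P = [[2, 8], [5], [7], [9]], Q = [[1, 2], [3], [4], [5]].
Insert 1: 1 bumps 2 from row 1; 2 bumps 5 from row 2; 5 bumps 7 from row 3; 7 bumps 9 from row 4; 9 starts row 5. P = [[1, 8], [2], [5], [7], [9]], Q = [[1, 2], [3], [4], [5], [6]].
Insert 6: 6 bumps 8 from row 1; 8 appends to row 2. P = [[1, 6], [2, 8], [5], [7], [9]], Q = [[1, 2], [3, 7], [4], [5], [6]].
Insert 4: 4 bumps 6 from row 1; 6 bumps 8 from row 2; 8 appends to row 3. P = [[1, 4], [2, 6], [5, 8], [7], [9]], Q = [[1, 2], [3, 7], [4, 8], [5], [6]].
Insert 3: 3 bumps 4 from row 1; 4 bumps 6 from row 2; 6 bumps 8 from row 3; 8 appends to row 4. P = [[1, 3], [2, 4], [5, 6], [7, 8], [9]], Q = [[1, 2], [3, 7], [4, 8], [5, 9], [6]].

So P = [[1, 3], [2, 4], [5, 6], [7, 8], [9]], Q = [[1, 2], [3, 7], [4, 8], [5, 9], [6]].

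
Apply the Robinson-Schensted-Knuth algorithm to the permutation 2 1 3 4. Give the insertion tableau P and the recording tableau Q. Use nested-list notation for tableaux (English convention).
P = [[1, 3, 4], [2]], Q = [[1, 3, 4], [2]]

Insert each entry of the permutation into P by Schensted row insertion, recording in Q the position of each new cell.

Insert 2: appended to row 1. P = [[2]].
Insert 1: 1 bumps 2 from row 1; 2 starts row 2. P = [[1], [2]].
Insert 3: appended to row 1. P = [[1, 3], [2]].
Insert 4: appended to row 1. P = [[1, 3, 4], [2]].

So P = [[1, 3, 4], [2]], Q = [[1, 3, 4], [2]].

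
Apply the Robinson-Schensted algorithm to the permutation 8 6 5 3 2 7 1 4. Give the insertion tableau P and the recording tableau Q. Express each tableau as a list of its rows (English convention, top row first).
P = [[1, 4], [2, 7], [3], [5], [6], [8]], Q = [[1, 6], [2, 8], [3], [4], [5], [7]]

Insert each entry of the permutation into P by Schensted row insertion, recording in Q the position of each new cell.

After inserting 8: P = [[8]].
After inserting 6: P = [[6], [8]].
After inserting 5: P = [[5], [6], [8]].
After inserting 3: P = [[3], [5], [6], [8]].
After inserting 2: P = [[2], [3], [5], [6], [8]].
After inserting 7: P = [[2, 7], [3], [5], [6], [8]].
After inserting 1: P = [[1, 7], [2], [3], [5], [6], [8]].
After inserting 4: P = [[1, 4], [2, 7], [3], [5], [6], [8]].

So P = [[1, 4], [2, 7], [3], [5], [6], [8]], Q = [[1, 6], [2, 8], [3], [4], [5], [7]].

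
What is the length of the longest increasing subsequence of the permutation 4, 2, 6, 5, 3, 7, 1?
3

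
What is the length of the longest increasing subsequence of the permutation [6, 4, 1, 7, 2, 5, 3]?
3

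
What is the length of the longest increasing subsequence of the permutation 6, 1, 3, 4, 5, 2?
4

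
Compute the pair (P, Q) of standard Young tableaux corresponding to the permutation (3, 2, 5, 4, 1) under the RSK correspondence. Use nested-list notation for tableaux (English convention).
Insert each entry of the permutation into P by Schensted row insertion, recording in Q the position of each new cell.

After inserting 3: P = [[3]].
After inserting 2: P = [[2], [3]].
After inserting 5: P = [[2, 5], [3]].
After inserting 4: P = [[2, 4], [3, 5]].
After inserting 1: P = [[1, 4], [2, 5], [3]].

So P = [[1, 4], [2, 5], [3]], Q = [[1, 3], [2, 4], [5]].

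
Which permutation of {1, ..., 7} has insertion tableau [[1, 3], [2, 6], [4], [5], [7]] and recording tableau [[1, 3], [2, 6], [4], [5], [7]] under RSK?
Reverse the RSK construction: for i from n down to 1, find the cell of Q containing i, remove the entry at that cell from P, and reverse-bump it up through P; the value ejected from row 1 is w(i).

Step i=7: Q has 7 at row 5, column 1; remove 7 from row 5 of P and reverse-bump: 7 enters row 4 and ejects 5; 5 enters row 3 and ejects 4; 4 enters row 2 and ejects 2; 2 enters row 1 and ejects 1. So w(7) = 1. P is now [[2, 3], [4, 6], [5], [7]].
Step i=6: Q has 6 at row 2, column 2; remove 6 from row 2 of P and reverse-bump: 6 enters row 1 and ejects 3. So w(6) = 3. P is now [[2, 6], [4], [5], [7]].
Step i=5: Q has 5 at row 4, column 1; remove 7 from row 4 of P and reverse-bump: 7 enters row 3 and ejects 5; 5 enters row 2 and ejects 4; 4 enters row 1 and ejects 2. So w(5) = 2. P is now [[4, 6], [5], [7]].
Step i=4: Q has 4 at row 3, column 1; remove 7 from row 3 of P and reverse-bump: 7 enters row 2 and ejects 5; 5 enters row 1 and ejects 4. So w(4) = 4. P is now [[5, 6], [7]].
Step i=3: Q has 3 at row 1, column 2; remove that cell from P, ejecting 6. So w(3) = 6. P is now [[5], [7]].
Step i=2: Q has 2 at row 2, column 1; remove 7 from row 2 of P and reverse-bump: 7 enters row 1 and ejects 5. So w(2) = 5. P is now [[7]].
Step i=1: Q has 1 at row 1, column 1; remove that cell from P, ejecting 7. So w(1) = 7. P is now [].

So w = 7 5 6 4 2 3 1.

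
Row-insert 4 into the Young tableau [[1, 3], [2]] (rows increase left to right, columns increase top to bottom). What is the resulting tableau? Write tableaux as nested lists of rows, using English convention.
4 is larger than every entry of row 1, so it is appended to row 1. The new tableau is [[1, 3, 4], [2]].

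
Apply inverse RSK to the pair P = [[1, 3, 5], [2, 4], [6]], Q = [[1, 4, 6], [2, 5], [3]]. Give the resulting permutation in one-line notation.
6 2 1 4 3 5

Reverse the RSK construction: for i from n down to 1, find the cell of Q containing i, remove the entry at that cell from P, and reverse-bump it up through P; the value ejected from row 1 is w(i).

Step i=6: Q has 6 at row 1, column 3; remove that cell from P, ejecting 5. So w(6) = 5. P is now [[1, 3], [2, 4], [6]].
Step i=5: Q has 5 at row 2, column 2; remove 4 from row 2 of P and reverse-bump: 4 enters row 1 and ejects 3. So w(5) = 3. P is now [[1, 4], [2], [6]].
Step i=4: Q has 4 at row 1, column 2; remove that cell from P, ejecting 4. So w(4) = 4. P is now [[1], [2], [6]].
Step i=3: Q has 3 at row 3, column 1; remove 6 from row 3 of P and reverse-bump: 6 enters row 2 and ejects 2; 2 enters row 1 and ejects 1. So w(3) = 1. P is now [[2], [6]].
Step i=2: Q has 2 at row 2, column 1; remove 6 from row 2 of P and reverse-bump: 6 enters row 1 and ejects 2. So w(2) = 2. P is now [[6]].
Step i=1: Q has 1 at row 1, column 1; remove that cell from P, ejecting 6. So w(1) = 6. P is now [].

So w = 6 2 1 4 3 5.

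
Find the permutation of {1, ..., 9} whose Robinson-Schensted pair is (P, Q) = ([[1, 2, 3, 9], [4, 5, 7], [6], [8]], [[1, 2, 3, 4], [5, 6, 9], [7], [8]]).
4 6 8 9 1 7 5 2 3

Reverse the RSK construction: for i from n down to 1, find the cell of Q containing i, remove the entry at that cell from P, and reverse-bump it up through P; the value ejected from row 1 is w(i).

Step i=9: Q has 9 at row 2, column 3; remove 7 from row 2 of P and reverse-bump: 7 enters row 1 and ejects 3. So w(9) = 3. P is now [[1, 2, 7, 9], [4, 5], [6], [8]].
Step i=8: Q has 8 at row 4, column 1; remove 8 from row 4 of P and reverse-bump: 8 enters row 3 and ejects 6; 6 enters row 2 and ejects 5; 5 enters row 1 and ejects 2. So w(8) = 2. P is now [[1, 5, 7, 9], [4, 6], [8]].
Step i=7: Q has 7 at row 3, column 1; remove 8 from row 3 of P and reverse-bump: 8 enters row 2 and ejects 6; 6 enters row 1 and ejects 5. So w(7) = 5. P is now [[1, 6, 7, 9], [4, 8]].
Step i=6: Q has 6 at row 2, column 2; remove 8 from row 2 of P and reverse-bump: 8 enters row 1 and ejects 7. So w(6) = 7. P is now [[1, 6, 8, 9], [4]].
Step i=5: Q has 5 at row 2, column 1; remove 4 from row 2 of P and reverse-bump: 4 enters row 1 and ejects 1. So w(5) = 1. P is now [[4, 6, 8, 9]].
Step i=4: Q has 4 at row 1, column 4; remove that cell from P, ejecting 9. So w(4) = 9. P is now [[4, 6, 8]].
Step i=3: Q has 3 at row 1, column 3; remove that cell from P, ejecting 8. So w(3) = 8. P is now [[4, 6]].
Step i=2: Q has 2 at row 1, column 2; remove that cell from P, ejecting 6. So w(2) = 6. P is now [[4]].
Step i=1: Q has 1 at row 1, column 1; remove that cell from P, ejecting 4. So w(1) = 4. P is now [].

So w = 4 6 8 9 1 7 5 2 3.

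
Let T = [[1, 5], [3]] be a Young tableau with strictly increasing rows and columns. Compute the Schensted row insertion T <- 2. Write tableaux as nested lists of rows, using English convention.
[[1, 2], [3, 5]]

In row 1, 2 replaces 5 (the leftmost entry greater than 2); 5 is bumped to row 2. 5 is appended to row 2. The new tableau is [[1, 2], [3, 5]].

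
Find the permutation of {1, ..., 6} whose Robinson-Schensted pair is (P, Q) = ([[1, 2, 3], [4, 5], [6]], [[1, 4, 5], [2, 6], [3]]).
6 4 1 2 5 3

Reverse the RSK construction: for i from n down to 1, find the cell of Q containing i, remove the entry at that cell from P, and reverse-bump it up through P; the value ejected from row 1 is w(i).

Step i=6: Q has 6 at row 2, column 2; remove 5 from row 2 of P and reverse-bump: 5 enters row 1 and ejects 3. So w(6) = 3. P is now [[1, 2, 5], [4], [6]].
Step i=5: Q has 5 at row 1, column 3; remove that cell from P, ejecting 5. So w(5) = 5. P is now [[1, 2], [4], [6]].
Step i=4: Q has 4 at row 1, column 2; remove that cell from P, ejecting 2. So w(4) = 2. P is now [[1], [4], [6]].
Step i=3: Q has 3 at row 3, column 1; remove 6 from row 3 of P and reverse-bump: 6 enters row 2 and ejects 4; 4 enters row 1 and ejects 1. So w(3) = 1. P is now [[4], [6]].
Step i=2: Q has 2 at row 2, column 1; remove 6 from row 2 of P and reverse-bump: 6 enters row 1 and ejects 4. So w(2) = 4. P is now [[6]].
Step i=1: Q has 1 at row 1, column 1; remove that cell from P, ejecting 6. So w(1) = 6. P is now [].

So w = 6 4 1 2 5 3.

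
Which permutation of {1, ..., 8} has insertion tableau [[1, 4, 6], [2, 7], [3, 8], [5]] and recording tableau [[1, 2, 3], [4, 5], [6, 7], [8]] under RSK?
3 5 8 4 7 2 6 1

Reverse the RSK construction: for i from n down to 1, find the cell of Q containing i, remove the entry at that cell from P, and reverse-bump it up through P; the value ejected from row 1 is w(i).

Step i=8: Q has 8 at row 4, column 1; remove 5 from row 4 of P and reverse-bump: 5 enters row 3 and ejects 3; 3 enters row 2 and ejects 2; 2 enters row 1 and ejects 1. So w(8) = 1. P is now [[2, 4, 6], [3, 7], [5, 8]].
Step i=7: Q has 7 at row 3, column 2; remove 8 from row 3 of P and reverse-bump: 8 enters row 2 and ejects 7; 7 enters row 1 and ejects 6. So w(7) = 6. P is now [[2, 4, 7], [3, 8], [5]].
Step i=6: Q has 6 at row 3, column 1; remove 5 from row 3 of P and reverse-bump: 5 enters row 2 and ejects 3; 3 enters row 1 and ejects 2. So w(6) = 2. P is now [[3, 4, 7], [5, 8]].
Step i=5: Q has 5 at row 2, column 2; remove 8 from row 2 of P and reverse-bump: 8 enters row 1 and ejects 7. So w(5) = 7. P is now [[3, 4, 8], [5]].
Step i=4: Q has 4 at row 2, column 1; remove 5 from row 2 of P and reverse-bump: 5 enters row 1 and ejects 4. So w(4) = 4. P is now [[3, 5, 8]].
Step i=3: Q has 3 at row 1, column 3; remove that cell from P, ejecting 8. So w(3) = 8. P is now [[3, 5]].
Step i=2: Q has 2 at row 1, column 2; remove that cell from P, ejecting 5. So w(2) = 5. P is now [[3]].
Step i=1: Q has 1 at row 1, column 1; remove that cell from P, ejecting 3. So w(1) = 3. P is now [].

So w = 3 5 8 4 7 2 6 1.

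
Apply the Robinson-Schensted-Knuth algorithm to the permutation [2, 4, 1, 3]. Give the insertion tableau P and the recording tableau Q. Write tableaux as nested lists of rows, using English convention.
Insert each entry of the permutation into P by Schensted row insertion, recording in Q the position of each new cell.

Insert 2: appended to row 1. P = [[2]].
Insert 4: appended to row 1. P = [[2, 4]].
Insert 1: 1 bumps 2 from row 1; 2 starts row 2. P = [[1, 4], [2]].
Insert 3: 3 bumps 4 from row 1; 4 appends to row 2. P = [[1, 3], [2, 4]].

So P = [[1, 3], [2, 4]], Q = [[1, 2], [3, 4]].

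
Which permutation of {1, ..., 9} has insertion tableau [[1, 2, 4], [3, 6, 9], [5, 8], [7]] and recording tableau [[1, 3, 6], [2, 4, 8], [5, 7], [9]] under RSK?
7 5 8 6 1 9 3 4 2

Reverse the RSK construction: for i from n down to 1, find the cell of Q containing i, remove the entry at that cell from P, and reverse-bump it up through P; the value ejected from row 1 is w(i).

Step i=9: Q has 9 at row 4, column 1; remove 7 from row 4 of P and reverse-bump: 7 enters row 3 and ejects 5; 5 enters row 2 and ejects 3; 3 enters row 1 and ejects 2. So w(9) = 2. P is now [[1, 3, 4], [5, 6, 9], [7, 8]].
Step i=8: Q has 8 at row 2, column 3; remove 9 from row 2 of P and reverse-bump: 9 enters row 1 and ejects 4. So w(8) = 4. P is now [[1, 3, 9], [5, 6], [7, 8]].
Step i=7: Q has 7 at row 3, column 2; remove 8 from row 3 of P and reverse-bump: 8 enters row 2 and ejects 6; 6 enters row 1 and ejects 3. So w(7) = 3. P is now [[1, 6, 9], [5, 8], [7]].
Step i=6: Q has 6 at row 1, column 3; remove that cell from P, ejecting 9. So w(6) = 9. P is now [[1, 6], [5, 8], [7]].
Step i=5: Q has 5 at row 3, column 1; remove 7 from row 3 of P and reverse-bump: 7 enters row 2 and ejects 5; 5 enters row 1 and ejects 1. So w(5) = 1. P is now [[5, 6], [7, 8]].
Step i=4: Q has 4 at row 2, column 2; remove 8 from row 2 of P and reverse-bump: 8 enters row 1 and ejects 6. So w(4) = 6. P is now [[5, 8], [7]].
Step i=3: Q has 3 at row 1, column 2; remove that cell from P, ejecting 8. So w(3) = 8. P is now [[5], [7]].
Step i=2: Q has 2 at row 2, column 1; remove 7 from row 2 of P and reverse-bump: 7 enters row 1 and ejects 5. So w(2) = 5. P is now [[7]].
Step i=1: Q has 1 at row 1, column 1; remove that cell from P, ejecting 7. So w(1) = 7. P is now [].

So w = 7 5 8 6 1 9 3 4 2.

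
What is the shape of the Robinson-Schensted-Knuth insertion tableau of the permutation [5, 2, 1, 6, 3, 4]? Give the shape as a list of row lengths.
[3, 2, 1]

Row-insert each entry into an empty tableau.

After inserting 5: P = [[5]].
After inserting 2: P = [[2], [5]].
After inserting 1: P = [[1], [2], [5]].
After inserting 6: P = [[1, 6], [2], [5]].
After inserting 3: P = [[1, 3], [2, 6], [5]].
After inserting 4: P = [[1, 3, 4], [2, 6], [5]].

The final insertion tableau P = [[1, 3, 4], [2, 6], [5]] has shape [3, 2, 1].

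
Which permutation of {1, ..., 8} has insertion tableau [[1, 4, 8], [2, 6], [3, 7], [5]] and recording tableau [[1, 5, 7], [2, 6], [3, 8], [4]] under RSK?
5 3 2 1 7 6 8 4

Reverse the RSK construction: for i from n down to 1, find the cell of Q containing i, remove the entry at that cell from P, and reverse-bump it up through P; the value ejected from row 1 is w(i).

Step i=8: Q has 8 at row 3, column 2; remove 7 from row 3 of P and reverse-bump: 7 enters row 2 and ejects 6; 6 enters row 1 and ejects 4. So w(8) = 4. P is now [[1, 6, 8], [2, 7], [3], [5]].
Step i=7: Q has 7 at row 1, column 3; remove that cell from P, ejecting 8. So w(7) = 8. P is now [[1, 6], [2, 7], [3], [5]].
Step i=6: Q has 6 at row 2, column 2; remove 7 from row 2 of P and reverse-bump: 7 enters row 1 and ejects 6. So w(6) = 6. P is now [[1, 7], [2], [3], [5]].
Step i=5: Q has 5 at row 1, column 2; remove that cell from P, ejecting 7. So w(5) = 7. P is now [[1], [2], [3], [5]].
Step i=4: Q has 4 at row 4, column 1; remove 5 from row 4 of P and reverse-bump: 5 enters row 3 and ejects 3; 3 enters row 2 and ejects 2; 2 enters row 1 and ejects 1. So w(4) = 1. P is now [[2], [3], [5]].
Step i=3: Q has 3 at row 3, column 1; remove 5 from row 3 of P and reverse-bump: 5 enters row 2 and ejects 3; 3 enters row 1 and ejects 2. So w(3) = 2. P is now [[3], [5]].
Step i=2: Q has 2 at row 2, column 1; remove 5 from row 2 of P and reverse-bump: 5 enters row 1 and ejects 3. So w(2) = 3. P is now [[5]].
Step i=1: Q has 1 at row 1, column 1; remove that cell from P, ejecting 5. So w(1) = 5. P is now [].

So w = 5 3 2 1 7 6 8 4.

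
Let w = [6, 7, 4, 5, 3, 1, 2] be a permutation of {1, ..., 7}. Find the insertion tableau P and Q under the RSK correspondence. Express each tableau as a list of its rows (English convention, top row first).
P = [[1, 2], [3, 5], [4, 7], [6]], Q = [[1, 2], [3, 4], [5, 7], [6]]

Insert each entry of the permutation into P by Schensted row insertion, recording in Q the position of each new cell.

Insert 6: appended to row 1. P = [[6]].
Insert 7: appended to row 1. P = [[6, 7]].
Insert 4: 4 bumps 6 from row 1; 6 starts row 2. P = [[4, 7], [6]].
Insert 5: 5 bumps 7 from row 1; 7 appends to row 2. P = [[4, 5], [6, 7]].
Insert 3: 3 bumps 4 from row 1; 4 bumps 6 from row 2; 6 starts row 3. P = [[3, 5], [4, 7], [6]].
Insert 1: 1 bumps 3 from row 1; 3 bumps 4 from row 2; 4 bumps 6 from row 3; 6 starts row 4. P = [[1, 5], [3, 7], [4], [6]].
Insert 2: 2 bumps 5 from row 1; 5 bumps 7 from row 2; 7 appends to row 3. P = [[1, 2], [3, 5], [4, 7], [6]].

So P = [[1, 2], [3, 5], [4, 7], [6]], Q = [[1, 2], [3, 4], [5, 7], [6]].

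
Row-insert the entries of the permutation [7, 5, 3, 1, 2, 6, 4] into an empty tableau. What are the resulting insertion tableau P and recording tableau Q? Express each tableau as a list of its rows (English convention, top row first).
Insert each entry of the permutation into P by Schensted row insertion, recording in Q the position of each new cell.

Insert 7: appended to row 1. P = [[7]].
Insert 5: 5 bumps 7 from row 1; 7 starts row 2. P = [[5], [7]].
Insert 3: 3 bumps 5 from row 1; 5 bumps 7 from row 2; 7 starts row 3. P = [[3], [5], [7]].
Insert 1: 1 bumps 3 from row 1; 3 bumps 5 from row 2; 5 bumps 7 from row 3; 7 starts row 4. P = [[1], [3], [5], [7]].
Insert 2: appended to row 1. P = [[1, 2], [3], [5], [7]].
Insert 6: appended to row 1. P = [[1, 2, 6], [3], [5], [7]].
Insert 4: 4 bumps 6 from row 1; 6 appends to row 2. P = [[1, 2, 4], [3, 6], [5], [7]].

So P = [[1, 2, 4], [3, 6], [5], [7]], Q = [[1, 5, 6], [2, 7], [3], [4]].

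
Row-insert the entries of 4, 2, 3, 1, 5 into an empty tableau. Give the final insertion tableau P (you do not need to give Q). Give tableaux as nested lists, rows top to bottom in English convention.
Insert 4: appended to row 1. P = [[4]].
Insert 2: 2 bumps 4 from row 1; 4 starts row 2. P = [[2], [4]].
Insert 3: appended to row 1. P = [[2, 3], [4]].
Insert 1: 1 bumps 2 from row 1; 2 bumps 4 from row 2; 4 starts row 3. P = [[1, 3], [2], [4]].
Insert 5: appended to row 1. P = [[1, 3, 5], [2], [4]].

So P = [[1, 3, 5], [2], [4]].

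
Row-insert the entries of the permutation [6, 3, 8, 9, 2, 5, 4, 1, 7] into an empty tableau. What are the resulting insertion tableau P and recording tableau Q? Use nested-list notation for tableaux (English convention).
P = [[1, 4, 7], [2, 5, 9], [3, 8], [6]], Q = [[1, 3, 4], [2, 6, 9], [5, 7], [8]]

Insert each entry of the permutation into P by Schensted row insertion, recording in Q the position of each new cell.

Insert 6: appended to row 1. P = [[6]], Q = [[1]].
Insert 3: 3 bumps 6 from row 1; 6 starts row 2. P = [[3], [6]], Q = [[1], [2]].
Insert 8: appended to row 1. P = [[3, 8], [6]], Q = [[1, 3], [2]].
Insert 9: appended to row 1. P = [[3, 8, 9], [6]], Q = [[1, 3, 4], [2]].
Insert 2: 2 bumps 3 from row 1; 3 bumps 6 from row 2; 6 starts row 3. P = [[2, 8, 9], [3], [6]], Q = [[1, 3, 4], [2], [5]].
Insert 5: 5 bumps 8 from row 1; 8 appends to row 2. P = [[2, 5, 9], [3, 8], [6]], Q = [[1, 3, 4], [2, 6], [5]].
Insert 4: 4 bumps 5 from row 1; 5 bumps 8 from row 2; 8 appends to row 3. P = [[2, 4, 9], [3, 5], [6, 8]], Q = [[1, 3, 4], [2, 6], [5, 7]].
Insert 1: 1 bumps 2 from row 1; 2 bumps 3 from row 2; 3 bumps 6 from row 3; 6 starts row 4. P = [[1, 4, 9], [2, 5], [3, 8], [6]], Q = [[1, 3, 4], [2, 6], [5, 7], [8]].
Insert 7: 7 bumps 9 from row 1; 9 appends to row 2. P = [[1, 4, 7], [2, 5, 9], [3, 8], [6]], Q = [[1, 3, 4], [2, 6, 9], [5, 7], [8]].

So P = [[1, 4, 7], [2, 5, 9], [3, 8], [6]], Q = [[1, 3, 4], [2, 6, 9], [5, 7], [8]].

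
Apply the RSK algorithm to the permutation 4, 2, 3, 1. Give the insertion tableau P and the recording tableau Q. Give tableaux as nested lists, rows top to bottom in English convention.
P = [[1, 3], [2], [4]], Q = [[1, 3], [2], [4]]

Insert each entry of the permutation into P by Schensted row insertion, recording in Q the position of each new cell.

After inserting 4: P = [[4]].
After inserting 2: P = [[2], [4]].
After inserting 3: P = [[2, 3], [4]].
After inserting 1: P = [[1, 3], [2], [4]].

So P = [[1, 3], [2], [4]], Q = [[1, 3], [2], [4]].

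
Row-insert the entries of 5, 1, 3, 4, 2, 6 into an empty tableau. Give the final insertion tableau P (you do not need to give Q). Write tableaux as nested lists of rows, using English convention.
P = [[1, 2, 4, 6], [3], [5]]

Insert 5: appended to row 1. P = [[5]].
Insert 1: 1 bumps 5 from row 1; 5 starts row 2. P = [[1], [5]].
Insert 3: appended to row 1. P = [[1, 3], [5]].
Insert 4: appended to row 1. P = [[1, 3, 4], [5]].
Insert 2: 2 bumps 3 from row 1; 3 bumps 5 from row 2; 5 starts row 3. P = [[1, 2, 4], [3], [5]].
Insert 6: appended to row 1. P = [[1, 2, 4, 6], [3], [5]].

So P = [[1, 2, 4, 6], [3], [5]].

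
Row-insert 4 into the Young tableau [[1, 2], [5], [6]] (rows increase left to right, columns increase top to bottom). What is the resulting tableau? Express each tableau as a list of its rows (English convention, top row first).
4 is larger than every entry of row 1, so it is appended to row 1. The new tableau is [[1, 2, 4], [5], [6]].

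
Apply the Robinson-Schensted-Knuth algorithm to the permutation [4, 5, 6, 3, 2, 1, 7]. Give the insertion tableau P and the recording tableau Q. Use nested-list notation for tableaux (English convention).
Insert each entry of the permutation into P by Schensted row insertion, recording in Q the position of each new cell.

After inserting 4: P = [[4]].
After inserting 5: P = [[4, 5]].
After inserting 6: P = [[4, 5, 6]].
After inserting 3: P = [[3, 5, 6], [4]].
After inserting 2: P = [[2, 5, 6], [3], [4]].
After inserting 1: P = [[1, 5, 6], [2], [3], [4]].
After inserting 7: P = [[1, 5, 6, 7], [2], [3], [4]].

So P = [[1, 5, 6, 7], [2], [3], [4]], Q = [[1, 2, 3, 7], [4], [5], [6]].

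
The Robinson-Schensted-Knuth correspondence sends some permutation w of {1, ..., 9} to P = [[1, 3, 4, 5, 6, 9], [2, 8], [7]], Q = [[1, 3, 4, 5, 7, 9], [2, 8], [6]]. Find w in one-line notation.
7 2 3 4 5 1 8 6 9

Reverse RSK: for i = n, n-1, ..., 1, locate i in Q, remove the corresponding corner cell from P, and reverse-bump its entry up through P; the value ejected from row 1 is w(i).

So w = 7 2 3 4 5 1 8 6 9.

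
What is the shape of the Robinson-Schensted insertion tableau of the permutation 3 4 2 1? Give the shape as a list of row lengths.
RSK row insertion gives P = [[1, 4], [2], [3]], which has shape [2, 1, 1].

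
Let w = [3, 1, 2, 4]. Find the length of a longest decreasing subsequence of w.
2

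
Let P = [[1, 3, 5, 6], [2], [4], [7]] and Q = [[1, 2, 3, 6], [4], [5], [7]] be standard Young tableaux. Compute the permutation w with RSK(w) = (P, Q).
Reverse the RSK construction: for i from n down to 1, find the cell of Q containing i, remove the entry at that cell from P, and reverse-bump it up through P; the value ejected from row 1 is w(i).

Step i=7: Q has 7 at row 4, column 1; remove 7 from row 4 of P and reverse-bump: 7 enters row 3 and ejects 4; 4 enters row 2 and ejects 2; 2 enters row 1 and ejects 1. So w(7) = 1. P is now [[2, 3, 5, 6], [4], [7]].
Step i=6: Q has 6 at row 1, column 4; remove that cell from P, ejecting 6. So w(6) = 6. P is now [[2, 3, 5], [4], [7]].
Step i=5: Q has 5 at row 3, column 1; remove 7 from row 3 of P and reverse-bump: 7 enters row 2 and ejects 4; 4 enters row 1 and ejects 3. So w(5) = 3. P is now [[2, 4, 5], [7]].
Step i=4: Q has 4 at row 2, column 1; remove 7 from row 2 of P and reverse-bump: 7 enters row 1 and ejects 5. So w(4) = 5. P is now [[2, 4, 7]].
Step i=3: Q has 3 at row 1, column 3; remove that cell from P, ejecting 7. So w(3) = 7. P is now [[2, 4]].
Step i=2: Q has 2 at row 1, column 2; remove that cell from P, ejecting 4. So w(2) = 4. P is now [[2]].
Step i=1: Q has 1 at row 1, column 1; remove that cell from P, ejecting 2. So w(1) = 2. P is now [].

So w = 2 4 7 5 3 6 1.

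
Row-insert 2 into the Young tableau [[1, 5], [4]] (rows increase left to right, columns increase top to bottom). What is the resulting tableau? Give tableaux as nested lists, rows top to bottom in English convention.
In row 1, 2 replaces 5 (the leftmost entry greater than 2); 5 is bumped to row 2. 5 is appended to row 2. The new tableau is [[1, 2], [4, 5]].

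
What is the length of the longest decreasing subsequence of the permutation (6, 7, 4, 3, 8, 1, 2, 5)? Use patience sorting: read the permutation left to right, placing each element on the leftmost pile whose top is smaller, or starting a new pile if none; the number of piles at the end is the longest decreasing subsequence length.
4

6: new pile. tops = [6]
7: onto pile 1 (replacing 6). tops = [7]
4: new pile. tops = [7, 4]
3: new pile. tops = [7, 4, 3]
8: onto pile 1 (replacing 7). tops = [8, 4, 3]
1: new pile. tops = [8, 4, 3, 1]
2: onto pile 4 (replacing 1). tops = [8, 4, 3, 2]
5: onto pile 2 (replacing 4). tops = [8, 5, 3, 2]

4 piles, so the longest decreasing subsequence has length 4.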